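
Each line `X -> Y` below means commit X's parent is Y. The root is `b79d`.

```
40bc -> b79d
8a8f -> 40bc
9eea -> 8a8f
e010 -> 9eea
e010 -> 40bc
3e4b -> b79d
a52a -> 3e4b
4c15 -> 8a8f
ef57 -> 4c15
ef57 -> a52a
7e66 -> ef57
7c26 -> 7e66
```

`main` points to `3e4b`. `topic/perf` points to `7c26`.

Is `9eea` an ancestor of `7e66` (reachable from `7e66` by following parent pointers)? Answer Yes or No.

No

Ancestors of 7e66: {3e4b, 40bc, 4c15, 7e66, 8a8f, a52a, b79d, ef57}.
9eea is not in that set, so it is not an ancestor of 7e66.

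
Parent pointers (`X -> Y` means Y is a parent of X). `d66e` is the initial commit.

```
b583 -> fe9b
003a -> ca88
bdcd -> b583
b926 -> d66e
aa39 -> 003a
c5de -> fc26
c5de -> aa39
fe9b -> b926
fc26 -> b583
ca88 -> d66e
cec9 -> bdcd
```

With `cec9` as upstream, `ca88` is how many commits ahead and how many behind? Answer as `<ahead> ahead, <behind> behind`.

1 ahead, 5 behind

Reachable from ca88: {ca88, d66e}.
Reachable from cec9: {b583, b926, bdcd, cec9, d66e, fe9b}.
Only in ca88's history (ahead): {ca88} — 1.
Only in cec9's history (behind): {b583, b926, bdcd, cec9, fe9b} — 5.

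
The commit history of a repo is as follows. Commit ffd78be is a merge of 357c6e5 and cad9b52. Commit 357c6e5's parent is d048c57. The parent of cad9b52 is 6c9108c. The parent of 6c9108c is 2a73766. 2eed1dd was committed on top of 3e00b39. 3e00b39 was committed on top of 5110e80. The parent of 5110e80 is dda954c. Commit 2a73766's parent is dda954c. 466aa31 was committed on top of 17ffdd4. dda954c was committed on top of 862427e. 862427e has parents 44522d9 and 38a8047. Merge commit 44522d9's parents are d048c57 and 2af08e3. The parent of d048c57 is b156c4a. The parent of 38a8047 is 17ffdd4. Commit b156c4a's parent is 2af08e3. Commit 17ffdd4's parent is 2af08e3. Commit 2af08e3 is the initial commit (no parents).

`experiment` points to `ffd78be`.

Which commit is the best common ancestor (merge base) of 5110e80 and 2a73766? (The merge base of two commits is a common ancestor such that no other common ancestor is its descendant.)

dda954c

Ancestors of 5110e80: {17ffdd4, 2af08e3, 38a8047, 44522d9, 5110e80, 862427e, b156c4a, d048c57, dda954c}.
Ancestors of 2a73766: {17ffdd4, 2a73766, 2af08e3, 38a8047, 44522d9, 862427e, b156c4a, d048c57, dda954c}.
Common ancestors: {17ffdd4, 2af08e3, 38a8047, 44522d9, 862427e, b156c4a, d048c57, dda954c}.
Among these, dda954c is not an ancestor of any other common ancestor — it is the merge base.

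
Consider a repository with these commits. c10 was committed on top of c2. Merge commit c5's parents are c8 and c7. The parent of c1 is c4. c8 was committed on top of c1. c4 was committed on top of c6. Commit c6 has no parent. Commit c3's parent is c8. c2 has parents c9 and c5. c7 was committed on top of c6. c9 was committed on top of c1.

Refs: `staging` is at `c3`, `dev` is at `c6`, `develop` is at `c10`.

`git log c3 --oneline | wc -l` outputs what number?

Walking parent pointers from c3: reachable set = {c1, c3, c4, c6, c8}.
That is 5 commits.

5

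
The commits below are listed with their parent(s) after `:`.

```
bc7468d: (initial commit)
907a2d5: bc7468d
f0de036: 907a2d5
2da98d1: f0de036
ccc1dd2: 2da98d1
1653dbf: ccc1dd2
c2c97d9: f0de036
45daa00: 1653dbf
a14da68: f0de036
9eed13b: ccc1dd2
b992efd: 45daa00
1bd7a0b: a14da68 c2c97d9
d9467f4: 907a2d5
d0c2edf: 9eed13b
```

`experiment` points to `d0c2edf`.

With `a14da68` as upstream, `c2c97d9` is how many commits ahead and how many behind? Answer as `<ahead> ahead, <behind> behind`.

1 ahead, 1 behind

Reachable from c2c97d9: {907a2d5, bc7468d, c2c97d9, f0de036}.
Reachable from a14da68: {907a2d5, a14da68, bc7468d, f0de036}.
Only in c2c97d9's history (ahead): {c2c97d9} — 1.
Only in a14da68's history (behind): {a14da68} — 1.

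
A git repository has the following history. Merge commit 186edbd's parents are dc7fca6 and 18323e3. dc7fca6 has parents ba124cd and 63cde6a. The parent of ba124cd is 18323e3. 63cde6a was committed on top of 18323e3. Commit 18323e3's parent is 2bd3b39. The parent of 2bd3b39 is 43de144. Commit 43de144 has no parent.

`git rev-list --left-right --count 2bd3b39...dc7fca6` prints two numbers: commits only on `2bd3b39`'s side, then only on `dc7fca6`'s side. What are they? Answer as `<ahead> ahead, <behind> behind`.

Reachable from 2bd3b39: {2bd3b39, 43de144}.
Reachable from dc7fca6: {18323e3, 2bd3b39, 43de144, 63cde6a, ba124cd, dc7fca6}.
Only in 2bd3b39's history (ahead): {} — 0.
Only in dc7fca6's history (behind): {18323e3, 63cde6a, ba124cd, dc7fca6} — 4.

0 ahead, 4 behind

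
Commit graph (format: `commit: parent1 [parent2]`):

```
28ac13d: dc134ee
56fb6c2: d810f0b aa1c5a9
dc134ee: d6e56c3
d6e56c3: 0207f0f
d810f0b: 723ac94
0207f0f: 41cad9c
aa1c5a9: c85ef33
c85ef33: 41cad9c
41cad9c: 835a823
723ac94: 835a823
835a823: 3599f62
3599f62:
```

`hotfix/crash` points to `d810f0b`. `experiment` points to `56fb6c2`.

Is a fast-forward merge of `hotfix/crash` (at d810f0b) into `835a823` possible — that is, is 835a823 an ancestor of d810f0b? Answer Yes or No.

A fast-forward from 835a823 to d810f0b is possible iff 835a823 is an ancestor of d810f0b.
Ancestors of d810f0b: {3599f62, 723ac94, 835a823, d810f0b}.
835a823 is among them, so fast-forward is possible.

Yes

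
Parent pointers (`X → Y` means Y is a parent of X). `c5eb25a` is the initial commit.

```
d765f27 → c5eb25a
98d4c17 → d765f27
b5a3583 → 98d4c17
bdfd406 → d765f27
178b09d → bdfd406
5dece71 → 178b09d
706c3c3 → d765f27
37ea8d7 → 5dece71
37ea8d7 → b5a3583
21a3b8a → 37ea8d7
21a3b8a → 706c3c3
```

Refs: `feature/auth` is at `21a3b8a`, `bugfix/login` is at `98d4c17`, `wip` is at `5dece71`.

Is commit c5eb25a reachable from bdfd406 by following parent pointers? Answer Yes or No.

Ancestors of bdfd406 (commits reachable by following parents): {bdfd406, c5eb25a, d765f27}.
c5eb25a is in that set, so it is an ancestor of bdfd406.

Yes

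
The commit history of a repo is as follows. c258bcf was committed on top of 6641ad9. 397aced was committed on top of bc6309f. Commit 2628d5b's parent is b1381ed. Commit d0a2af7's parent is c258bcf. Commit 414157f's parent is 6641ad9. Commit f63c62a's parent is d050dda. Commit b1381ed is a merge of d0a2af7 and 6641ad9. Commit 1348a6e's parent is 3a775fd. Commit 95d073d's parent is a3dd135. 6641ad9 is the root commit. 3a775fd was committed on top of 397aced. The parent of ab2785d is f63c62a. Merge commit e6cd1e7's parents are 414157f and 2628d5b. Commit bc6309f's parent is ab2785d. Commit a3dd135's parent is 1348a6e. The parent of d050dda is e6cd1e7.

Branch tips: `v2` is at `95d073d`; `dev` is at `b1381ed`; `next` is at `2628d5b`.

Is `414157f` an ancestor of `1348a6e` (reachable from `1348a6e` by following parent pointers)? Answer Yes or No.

Yes

Ancestors of 1348a6e (commits reachable by following parents): {1348a6e, 2628d5b, 397aced, 3a775fd, 414157f, 6641ad9, ab2785d, b1381ed, bc6309f, c258bcf, d050dda, d0a2af7, e6cd1e7, f63c62a}.
414157f is in that set, so it is an ancestor of 1348a6e.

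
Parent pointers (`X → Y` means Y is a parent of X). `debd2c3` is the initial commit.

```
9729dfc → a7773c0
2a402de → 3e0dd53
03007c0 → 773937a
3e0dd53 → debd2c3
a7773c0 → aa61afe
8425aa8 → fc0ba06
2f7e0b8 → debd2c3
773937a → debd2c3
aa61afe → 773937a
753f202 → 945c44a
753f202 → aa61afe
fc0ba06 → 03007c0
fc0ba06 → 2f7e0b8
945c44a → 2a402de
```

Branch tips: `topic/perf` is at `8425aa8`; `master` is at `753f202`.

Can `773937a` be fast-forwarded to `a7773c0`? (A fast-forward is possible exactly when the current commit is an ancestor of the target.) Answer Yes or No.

A fast-forward from 773937a to a7773c0 is possible iff 773937a is an ancestor of a7773c0.
Ancestors of a7773c0: {773937a, a7773c0, aa61afe, debd2c3}.
773937a is among them, so fast-forward is possible.

Yes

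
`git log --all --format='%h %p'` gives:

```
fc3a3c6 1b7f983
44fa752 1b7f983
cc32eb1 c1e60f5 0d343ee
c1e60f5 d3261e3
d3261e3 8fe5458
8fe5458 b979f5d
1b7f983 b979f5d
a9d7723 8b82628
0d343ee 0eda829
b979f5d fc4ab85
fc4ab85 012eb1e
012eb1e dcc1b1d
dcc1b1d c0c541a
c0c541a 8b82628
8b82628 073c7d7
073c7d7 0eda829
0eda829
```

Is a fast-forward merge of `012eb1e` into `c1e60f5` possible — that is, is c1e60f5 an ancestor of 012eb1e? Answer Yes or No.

A fast-forward from c1e60f5 to 012eb1e is possible iff c1e60f5 is an ancestor of 012eb1e.
Ancestors of 012eb1e: {012eb1e, 073c7d7, 0eda829, 8b82628, c0c541a, dcc1b1d}.
c1e60f5 is not among them, so fast-forward is not possible.

No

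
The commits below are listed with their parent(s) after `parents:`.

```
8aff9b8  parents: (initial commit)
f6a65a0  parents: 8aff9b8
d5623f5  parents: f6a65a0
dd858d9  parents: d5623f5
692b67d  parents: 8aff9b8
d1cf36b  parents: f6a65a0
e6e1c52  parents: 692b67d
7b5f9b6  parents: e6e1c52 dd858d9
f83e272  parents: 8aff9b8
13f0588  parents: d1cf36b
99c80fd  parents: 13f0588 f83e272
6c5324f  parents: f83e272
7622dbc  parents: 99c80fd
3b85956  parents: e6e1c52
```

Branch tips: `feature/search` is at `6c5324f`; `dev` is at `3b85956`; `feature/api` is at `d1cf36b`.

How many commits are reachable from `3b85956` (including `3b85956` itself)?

Walking parent pointers from 3b85956: reachable set = {3b85956, 692b67d, 8aff9b8, e6e1c52}.
That is 4 commits.

4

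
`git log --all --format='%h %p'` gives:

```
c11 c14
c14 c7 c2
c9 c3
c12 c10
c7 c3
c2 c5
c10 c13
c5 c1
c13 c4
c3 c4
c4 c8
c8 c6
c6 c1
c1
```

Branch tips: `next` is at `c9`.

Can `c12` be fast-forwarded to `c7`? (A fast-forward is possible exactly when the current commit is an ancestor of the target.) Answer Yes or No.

A fast-forward from c12 to c7 is possible iff c12 is an ancestor of c7.
Ancestors of c7: {c1, c3, c4, c6, c7, c8}.
c12 is not among them, so fast-forward is not possible.

No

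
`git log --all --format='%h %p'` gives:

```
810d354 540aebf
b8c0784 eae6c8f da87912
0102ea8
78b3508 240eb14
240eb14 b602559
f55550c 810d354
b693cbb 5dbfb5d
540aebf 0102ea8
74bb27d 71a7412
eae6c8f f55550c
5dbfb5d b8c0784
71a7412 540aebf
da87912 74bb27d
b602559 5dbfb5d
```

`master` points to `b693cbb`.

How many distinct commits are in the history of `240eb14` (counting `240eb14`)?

12

Walking parent pointers from 240eb14: reachable set = {0102ea8, 240eb14, 540aebf, 5dbfb5d, 71a7412, 74bb27d, 810d354, b602559, b8c0784, da87912, eae6c8f, f55550c}.
That is 12 commits.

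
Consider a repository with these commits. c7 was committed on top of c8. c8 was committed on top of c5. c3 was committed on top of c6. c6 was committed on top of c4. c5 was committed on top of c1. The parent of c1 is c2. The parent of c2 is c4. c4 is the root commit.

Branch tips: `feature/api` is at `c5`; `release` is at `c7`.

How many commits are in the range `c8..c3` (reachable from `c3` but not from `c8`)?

Reachable from c3: {c3, c4, c6}.
Reachable from c8: {c1, c2, c4, c5, c8}.
In c3's history but not c8's: {c3, c6} — 2 commits.

2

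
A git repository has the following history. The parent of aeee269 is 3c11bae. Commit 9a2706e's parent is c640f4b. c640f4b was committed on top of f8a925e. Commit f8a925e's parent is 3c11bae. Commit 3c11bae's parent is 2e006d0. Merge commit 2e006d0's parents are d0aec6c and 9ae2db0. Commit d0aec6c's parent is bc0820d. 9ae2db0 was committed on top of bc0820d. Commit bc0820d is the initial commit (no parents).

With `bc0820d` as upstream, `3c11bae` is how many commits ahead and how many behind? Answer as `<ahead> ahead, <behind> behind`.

4 ahead, 0 behind

Reachable from 3c11bae: {2e006d0, 3c11bae, 9ae2db0, bc0820d, d0aec6c}.
Reachable from bc0820d: {bc0820d}.
Only in 3c11bae's history (ahead): {2e006d0, 3c11bae, 9ae2db0, d0aec6c} — 4.
Only in bc0820d's history (behind): {} — 0.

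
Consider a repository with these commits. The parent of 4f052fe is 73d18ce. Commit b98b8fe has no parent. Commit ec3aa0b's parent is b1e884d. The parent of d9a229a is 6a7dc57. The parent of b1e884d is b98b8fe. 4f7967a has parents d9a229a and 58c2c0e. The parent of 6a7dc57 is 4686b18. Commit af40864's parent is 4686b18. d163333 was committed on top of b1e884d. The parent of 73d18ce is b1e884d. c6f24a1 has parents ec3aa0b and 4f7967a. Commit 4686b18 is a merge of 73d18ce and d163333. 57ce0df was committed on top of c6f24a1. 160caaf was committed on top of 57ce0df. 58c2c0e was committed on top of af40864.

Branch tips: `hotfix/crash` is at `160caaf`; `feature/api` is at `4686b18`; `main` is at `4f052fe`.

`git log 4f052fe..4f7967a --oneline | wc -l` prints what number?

Reachable from 4f7967a: {4686b18, 4f7967a, 58c2c0e, 6a7dc57, 73d18ce, af40864, b1e884d, b98b8fe, d163333, d9a229a}.
Reachable from 4f052fe: {4f052fe, 73d18ce, b1e884d, b98b8fe}.
In 4f7967a's history but not 4f052fe's: {4686b18, 4f7967a, 58c2c0e, 6a7dc57, af40864, d163333, d9a229a} — 7 commits.

7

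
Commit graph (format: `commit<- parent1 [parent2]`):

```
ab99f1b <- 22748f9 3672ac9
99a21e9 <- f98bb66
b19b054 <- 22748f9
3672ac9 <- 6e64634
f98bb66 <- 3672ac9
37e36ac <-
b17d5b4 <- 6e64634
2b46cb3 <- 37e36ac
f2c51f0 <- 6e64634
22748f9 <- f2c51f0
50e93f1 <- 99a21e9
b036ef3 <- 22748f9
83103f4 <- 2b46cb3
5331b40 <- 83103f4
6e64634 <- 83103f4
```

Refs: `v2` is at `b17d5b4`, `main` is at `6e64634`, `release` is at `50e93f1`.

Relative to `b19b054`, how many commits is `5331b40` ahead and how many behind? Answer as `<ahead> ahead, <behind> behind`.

Reachable from 5331b40: {2b46cb3, 37e36ac, 5331b40, 83103f4}.
Reachable from b19b054: {22748f9, 2b46cb3, 37e36ac, 6e64634, 83103f4, b19b054, f2c51f0}.
Only in 5331b40's history (ahead): {5331b40} — 1.
Only in b19b054's history (behind): {22748f9, 6e64634, b19b054, f2c51f0} — 4.

1 ahead, 4 behind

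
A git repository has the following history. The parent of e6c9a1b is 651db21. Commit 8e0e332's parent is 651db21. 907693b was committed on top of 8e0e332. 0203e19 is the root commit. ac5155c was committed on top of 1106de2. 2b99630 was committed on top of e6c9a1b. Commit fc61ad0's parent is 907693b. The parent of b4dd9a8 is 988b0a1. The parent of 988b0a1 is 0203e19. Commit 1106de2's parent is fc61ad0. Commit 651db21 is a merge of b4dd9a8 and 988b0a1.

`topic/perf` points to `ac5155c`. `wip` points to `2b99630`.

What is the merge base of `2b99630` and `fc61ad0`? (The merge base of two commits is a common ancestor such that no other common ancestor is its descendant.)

Ancestors of 2b99630: {0203e19, 2b99630, 651db21, 988b0a1, b4dd9a8, e6c9a1b}.
Ancestors of fc61ad0: {0203e19, 651db21, 8e0e332, 907693b, 988b0a1, b4dd9a8, fc61ad0}.
Common ancestors: {0203e19, 651db21, 988b0a1, b4dd9a8}.
Among these, 651db21 is not an ancestor of any other common ancestor — it is the merge base.

651db21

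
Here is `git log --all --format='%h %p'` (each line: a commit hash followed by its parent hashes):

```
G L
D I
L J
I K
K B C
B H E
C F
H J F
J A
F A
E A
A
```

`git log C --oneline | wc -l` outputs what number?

Walking parent pointers from C: reachable set = {A, C, F}.
That is 3 commits.

3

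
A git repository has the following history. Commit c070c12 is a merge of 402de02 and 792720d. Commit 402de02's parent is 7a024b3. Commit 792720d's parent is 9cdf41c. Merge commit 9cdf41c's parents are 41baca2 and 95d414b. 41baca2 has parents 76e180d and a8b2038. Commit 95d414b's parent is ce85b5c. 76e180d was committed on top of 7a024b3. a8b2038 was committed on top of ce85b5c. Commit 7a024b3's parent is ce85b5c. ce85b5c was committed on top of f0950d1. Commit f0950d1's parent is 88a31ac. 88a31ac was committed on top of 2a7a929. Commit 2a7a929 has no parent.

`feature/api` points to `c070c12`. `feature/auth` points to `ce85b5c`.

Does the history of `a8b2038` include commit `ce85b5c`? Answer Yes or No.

Yes

Ancestors of a8b2038 (commits reachable by following parents): {2a7a929, 88a31ac, a8b2038, ce85b5c, f0950d1}.
ce85b5c is in that set, so it is an ancestor of a8b2038.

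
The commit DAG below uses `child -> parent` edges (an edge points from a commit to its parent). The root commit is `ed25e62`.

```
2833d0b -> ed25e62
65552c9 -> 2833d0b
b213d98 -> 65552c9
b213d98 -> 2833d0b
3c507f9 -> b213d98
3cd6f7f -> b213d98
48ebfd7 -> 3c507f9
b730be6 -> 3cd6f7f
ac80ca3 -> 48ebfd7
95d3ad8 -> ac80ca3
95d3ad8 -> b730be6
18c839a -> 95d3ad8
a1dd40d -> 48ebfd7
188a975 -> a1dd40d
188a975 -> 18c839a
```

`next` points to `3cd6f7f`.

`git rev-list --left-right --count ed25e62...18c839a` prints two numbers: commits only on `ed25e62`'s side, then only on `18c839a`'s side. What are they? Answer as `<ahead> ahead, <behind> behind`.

0 ahead, 10 behind

Reachable from ed25e62: {ed25e62}.
Reachable from 18c839a: {18c839a, 2833d0b, 3c507f9, 3cd6f7f, 48ebfd7, 65552c9, 95d3ad8, ac80ca3, b213d98, b730be6, ed25e62}.
Only in ed25e62's history (ahead): {} — 0.
Only in 18c839a's history (behind): {18c839a, 2833d0b, 3c507f9, 3cd6f7f, 48ebfd7, 65552c9, 95d3ad8, ac80ca3, b213d98, b730be6} — 10.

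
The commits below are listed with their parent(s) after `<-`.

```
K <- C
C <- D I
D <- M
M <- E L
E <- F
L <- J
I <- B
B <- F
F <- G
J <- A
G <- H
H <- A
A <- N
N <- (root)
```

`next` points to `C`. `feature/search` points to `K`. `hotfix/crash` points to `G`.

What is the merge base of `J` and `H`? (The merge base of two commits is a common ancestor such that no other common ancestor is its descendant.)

A

Ancestors of J: {A, J, N}.
Ancestors of H: {A, H, N}.
Common ancestors: {A, N}.
Among these, A is not an ancestor of any other common ancestor — it is the merge base.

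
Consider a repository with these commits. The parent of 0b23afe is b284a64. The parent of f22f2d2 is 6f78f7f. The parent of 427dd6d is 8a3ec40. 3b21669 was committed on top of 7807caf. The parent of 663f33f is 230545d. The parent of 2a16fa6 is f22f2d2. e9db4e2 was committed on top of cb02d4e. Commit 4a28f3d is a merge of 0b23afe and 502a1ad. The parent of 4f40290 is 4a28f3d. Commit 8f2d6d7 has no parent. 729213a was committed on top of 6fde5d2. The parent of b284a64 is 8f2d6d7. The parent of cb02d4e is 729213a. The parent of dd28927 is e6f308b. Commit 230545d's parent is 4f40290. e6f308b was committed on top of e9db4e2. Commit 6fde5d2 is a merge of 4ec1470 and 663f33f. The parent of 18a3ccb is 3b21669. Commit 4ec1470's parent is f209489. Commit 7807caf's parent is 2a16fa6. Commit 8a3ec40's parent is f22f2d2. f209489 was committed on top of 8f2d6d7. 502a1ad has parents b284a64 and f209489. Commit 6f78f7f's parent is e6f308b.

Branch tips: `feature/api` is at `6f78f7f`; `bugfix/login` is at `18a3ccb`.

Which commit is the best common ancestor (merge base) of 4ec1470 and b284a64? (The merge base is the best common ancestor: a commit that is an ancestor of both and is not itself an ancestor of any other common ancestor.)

8f2d6d7

Ancestors of 4ec1470: {4ec1470, 8f2d6d7, f209489}.
Ancestors of b284a64: {8f2d6d7, b284a64}.
Common ancestors: {8f2d6d7}.
The only common ancestor is 8f2d6d7, so it is the merge base.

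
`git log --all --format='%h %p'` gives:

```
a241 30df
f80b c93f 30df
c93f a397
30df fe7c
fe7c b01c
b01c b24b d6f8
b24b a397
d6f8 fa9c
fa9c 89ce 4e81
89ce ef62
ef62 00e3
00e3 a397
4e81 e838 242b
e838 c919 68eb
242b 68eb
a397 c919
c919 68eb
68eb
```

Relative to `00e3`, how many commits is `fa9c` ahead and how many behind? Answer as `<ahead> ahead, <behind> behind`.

Reachable from fa9c: {00e3, 242b, 4e81, 68eb, 89ce, a397, c919, e838, ef62, fa9c}.
Reachable from 00e3: {00e3, 68eb, a397, c919}.
Only in fa9c's history (ahead): {242b, 4e81, 89ce, e838, ef62, fa9c} — 6.
Only in 00e3's history (behind): {} — 0.

6 ahead, 0 behind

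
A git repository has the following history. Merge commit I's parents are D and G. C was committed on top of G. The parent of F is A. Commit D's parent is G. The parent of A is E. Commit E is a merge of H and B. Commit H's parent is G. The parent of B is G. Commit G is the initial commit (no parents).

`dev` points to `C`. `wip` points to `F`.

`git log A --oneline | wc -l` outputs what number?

Walking parent pointers from A: reachable set = {A, B, E, G, H}.
That is 5 commits.

5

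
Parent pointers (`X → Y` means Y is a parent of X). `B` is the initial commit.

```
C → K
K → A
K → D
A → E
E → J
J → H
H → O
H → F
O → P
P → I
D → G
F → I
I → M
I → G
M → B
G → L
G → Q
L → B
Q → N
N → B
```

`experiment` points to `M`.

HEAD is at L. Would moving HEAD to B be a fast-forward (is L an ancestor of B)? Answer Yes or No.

A fast-forward from L to B is possible iff L is an ancestor of B.
Ancestors of B: {B}.
L is not among them, so fast-forward is not possible.

No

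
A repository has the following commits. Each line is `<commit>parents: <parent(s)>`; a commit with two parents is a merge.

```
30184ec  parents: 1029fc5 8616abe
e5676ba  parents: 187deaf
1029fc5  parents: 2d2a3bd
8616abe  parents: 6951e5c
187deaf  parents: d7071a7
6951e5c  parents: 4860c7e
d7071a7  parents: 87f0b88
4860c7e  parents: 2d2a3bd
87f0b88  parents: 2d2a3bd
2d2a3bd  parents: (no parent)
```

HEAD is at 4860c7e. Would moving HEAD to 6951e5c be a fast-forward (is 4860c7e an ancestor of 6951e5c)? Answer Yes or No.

A fast-forward from 4860c7e to 6951e5c is possible iff 4860c7e is an ancestor of 6951e5c.
Ancestors of 6951e5c: {2d2a3bd, 4860c7e, 6951e5c}.
4860c7e is among them, so fast-forward is possible.

Yes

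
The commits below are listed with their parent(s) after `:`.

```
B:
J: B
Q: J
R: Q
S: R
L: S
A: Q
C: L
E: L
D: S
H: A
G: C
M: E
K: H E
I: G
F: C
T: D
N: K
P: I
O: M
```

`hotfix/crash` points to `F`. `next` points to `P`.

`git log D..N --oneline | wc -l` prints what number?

Reachable from N: {A, B, E, H, J, K, L, N, Q, R, S}.
Reachable from D: {B, D, J, Q, R, S}.
In N's history but not D's: {A, E, H, K, L, N} — 6 commits.

6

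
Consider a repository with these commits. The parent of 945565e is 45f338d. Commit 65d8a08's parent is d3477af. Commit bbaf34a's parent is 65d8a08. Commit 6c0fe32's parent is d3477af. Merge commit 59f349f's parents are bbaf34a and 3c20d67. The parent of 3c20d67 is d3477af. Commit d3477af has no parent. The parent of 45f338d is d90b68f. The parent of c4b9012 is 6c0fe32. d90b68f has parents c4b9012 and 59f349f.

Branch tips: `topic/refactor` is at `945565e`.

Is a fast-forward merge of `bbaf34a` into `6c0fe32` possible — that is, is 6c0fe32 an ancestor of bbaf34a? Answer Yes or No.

A fast-forward from 6c0fe32 to bbaf34a is possible iff 6c0fe32 is an ancestor of bbaf34a.
Ancestors of bbaf34a: {65d8a08, bbaf34a, d3477af}.
6c0fe32 is not among them, so fast-forward is not possible.

No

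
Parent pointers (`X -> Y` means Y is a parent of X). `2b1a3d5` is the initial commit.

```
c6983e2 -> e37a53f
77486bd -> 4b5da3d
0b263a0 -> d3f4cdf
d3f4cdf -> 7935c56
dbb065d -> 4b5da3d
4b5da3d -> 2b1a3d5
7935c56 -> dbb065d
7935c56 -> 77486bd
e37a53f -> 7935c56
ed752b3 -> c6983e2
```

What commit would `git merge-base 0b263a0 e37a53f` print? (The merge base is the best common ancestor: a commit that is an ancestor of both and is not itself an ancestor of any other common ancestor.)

Ancestors of 0b263a0: {0b263a0, 2b1a3d5, 4b5da3d, 77486bd, 7935c56, d3f4cdf, dbb065d}.
Ancestors of e37a53f: {2b1a3d5, 4b5da3d, 77486bd, 7935c56, dbb065d, e37a53f}.
Common ancestors: {2b1a3d5, 4b5da3d, 77486bd, 7935c56, dbb065d}.
Among these, 7935c56 is not an ancestor of any other common ancestor — it is the merge base.

7935c56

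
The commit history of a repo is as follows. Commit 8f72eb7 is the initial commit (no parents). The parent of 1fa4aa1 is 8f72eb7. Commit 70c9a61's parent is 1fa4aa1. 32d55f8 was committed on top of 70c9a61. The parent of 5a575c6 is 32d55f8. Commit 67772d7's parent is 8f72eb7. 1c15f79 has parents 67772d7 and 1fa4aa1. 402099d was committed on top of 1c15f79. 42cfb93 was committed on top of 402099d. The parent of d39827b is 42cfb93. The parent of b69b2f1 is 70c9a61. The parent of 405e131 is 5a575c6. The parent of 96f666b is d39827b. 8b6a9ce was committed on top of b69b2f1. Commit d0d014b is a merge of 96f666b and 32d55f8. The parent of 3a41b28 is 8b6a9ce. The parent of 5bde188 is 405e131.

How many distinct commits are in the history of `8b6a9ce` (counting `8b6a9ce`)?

Walking parent pointers from 8b6a9ce: reachable set = {1fa4aa1, 70c9a61, 8b6a9ce, 8f72eb7, b69b2f1}.
That is 5 commits.

5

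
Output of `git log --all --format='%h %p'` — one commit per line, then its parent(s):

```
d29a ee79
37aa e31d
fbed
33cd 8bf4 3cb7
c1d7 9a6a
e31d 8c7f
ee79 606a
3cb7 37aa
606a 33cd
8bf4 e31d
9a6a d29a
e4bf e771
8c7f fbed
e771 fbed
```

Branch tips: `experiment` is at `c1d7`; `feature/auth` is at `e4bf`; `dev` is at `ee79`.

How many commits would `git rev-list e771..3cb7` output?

Reachable from 3cb7: {37aa, 3cb7, 8c7f, e31d, fbed}.
Reachable from e771: {e771, fbed}.
In 3cb7's history but not e771's: {37aa, 3cb7, 8c7f, e31d} — 4 commits.

4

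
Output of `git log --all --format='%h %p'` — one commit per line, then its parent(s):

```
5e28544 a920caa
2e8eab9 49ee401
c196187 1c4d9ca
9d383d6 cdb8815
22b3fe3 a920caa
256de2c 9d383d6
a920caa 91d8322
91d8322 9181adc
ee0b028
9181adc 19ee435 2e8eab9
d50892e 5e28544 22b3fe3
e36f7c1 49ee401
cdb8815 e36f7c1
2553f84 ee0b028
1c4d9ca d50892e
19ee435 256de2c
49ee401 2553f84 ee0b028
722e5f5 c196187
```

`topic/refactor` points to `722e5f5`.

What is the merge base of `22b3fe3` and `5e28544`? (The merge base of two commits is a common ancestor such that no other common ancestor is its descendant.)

Ancestors of 22b3fe3: {19ee435, 22b3fe3, 2553f84, 256de2c, 2e8eab9, 49ee401, 9181adc, 91d8322, 9d383d6, a920caa, cdb8815, e36f7c1, ee0b028}.
Ancestors of 5e28544: {19ee435, 2553f84, 256de2c, 2e8eab9, 49ee401, 5e28544, 9181adc, 91d8322, 9d383d6, a920caa, cdb8815, e36f7c1, ee0b028}.
Common ancestors: {19ee435, 2553f84, 256de2c, 2e8eab9, 49ee401, 9181adc, 91d8322, 9d383d6, a920caa, cdb8815, e36f7c1, ee0b028}.
Among these, a920caa is not an ancestor of any other common ancestor — it is the merge base.

a920caa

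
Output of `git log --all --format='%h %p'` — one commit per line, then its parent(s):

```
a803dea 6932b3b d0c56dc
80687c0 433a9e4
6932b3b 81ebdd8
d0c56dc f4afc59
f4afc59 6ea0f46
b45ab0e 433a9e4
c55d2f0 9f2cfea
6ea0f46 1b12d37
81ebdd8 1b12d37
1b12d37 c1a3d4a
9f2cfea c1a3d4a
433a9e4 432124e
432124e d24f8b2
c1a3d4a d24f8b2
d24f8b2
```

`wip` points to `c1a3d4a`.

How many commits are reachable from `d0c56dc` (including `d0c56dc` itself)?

Walking parent pointers from d0c56dc: reachable set = {1b12d37, 6ea0f46, c1a3d4a, d0c56dc, d24f8b2, f4afc59}.
That is 6 commits.

6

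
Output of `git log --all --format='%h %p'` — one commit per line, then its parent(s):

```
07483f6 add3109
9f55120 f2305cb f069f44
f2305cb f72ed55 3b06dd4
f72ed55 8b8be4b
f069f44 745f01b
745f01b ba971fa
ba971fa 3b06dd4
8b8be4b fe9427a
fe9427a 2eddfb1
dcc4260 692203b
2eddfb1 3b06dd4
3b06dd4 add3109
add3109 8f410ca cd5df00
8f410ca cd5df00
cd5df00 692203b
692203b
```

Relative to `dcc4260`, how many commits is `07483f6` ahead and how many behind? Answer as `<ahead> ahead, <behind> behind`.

Reachable from 07483f6: {07483f6, 692203b, 8f410ca, add3109, cd5df00}.
Reachable from dcc4260: {692203b, dcc4260}.
Only in 07483f6's history (ahead): {07483f6, 8f410ca, add3109, cd5df00} — 4.
Only in dcc4260's history (behind): {dcc4260} — 1.

4 ahead, 1 behind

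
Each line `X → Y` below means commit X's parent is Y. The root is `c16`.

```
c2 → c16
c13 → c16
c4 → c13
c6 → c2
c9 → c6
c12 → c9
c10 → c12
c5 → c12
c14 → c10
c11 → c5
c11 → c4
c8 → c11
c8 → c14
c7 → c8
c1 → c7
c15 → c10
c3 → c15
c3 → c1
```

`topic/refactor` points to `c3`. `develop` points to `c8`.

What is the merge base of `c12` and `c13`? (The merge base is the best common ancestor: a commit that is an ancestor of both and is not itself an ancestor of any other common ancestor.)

Ancestors of c12: {c12, c16, c2, c6, c9}.
Ancestors of c13: {c13, c16}.
Common ancestors: {c16}.
The only common ancestor is c16, so it is the merge base.

c16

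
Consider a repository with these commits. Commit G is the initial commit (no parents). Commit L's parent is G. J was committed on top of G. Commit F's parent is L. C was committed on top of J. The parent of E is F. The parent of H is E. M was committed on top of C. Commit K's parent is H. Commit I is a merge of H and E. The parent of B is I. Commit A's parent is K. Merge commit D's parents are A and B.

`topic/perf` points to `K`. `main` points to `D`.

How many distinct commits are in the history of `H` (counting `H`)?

Walking parent pointers from H: reachable set = {E, F, G, H, L}.
That is 5 commits.

5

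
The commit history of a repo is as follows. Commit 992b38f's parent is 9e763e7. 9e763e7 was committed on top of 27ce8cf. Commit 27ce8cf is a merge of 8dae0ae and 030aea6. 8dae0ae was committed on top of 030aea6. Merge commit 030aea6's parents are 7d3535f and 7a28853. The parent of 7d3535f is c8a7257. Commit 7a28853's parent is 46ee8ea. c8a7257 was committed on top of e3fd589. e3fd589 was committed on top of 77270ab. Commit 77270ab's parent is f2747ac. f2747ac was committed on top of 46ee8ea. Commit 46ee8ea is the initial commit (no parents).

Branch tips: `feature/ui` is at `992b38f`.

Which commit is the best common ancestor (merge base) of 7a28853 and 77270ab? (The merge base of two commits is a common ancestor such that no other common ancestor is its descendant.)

Ancestors of 7a28853: {46ee8ea, 7a28853}.
Ancestors of 77270ab: {46ee8ea, 77270ab, f2747ac}.
Common ancestors: {46ee8ea}.
The only common ancestor is 46ee8ea, so it is the merge base.

46ee8ea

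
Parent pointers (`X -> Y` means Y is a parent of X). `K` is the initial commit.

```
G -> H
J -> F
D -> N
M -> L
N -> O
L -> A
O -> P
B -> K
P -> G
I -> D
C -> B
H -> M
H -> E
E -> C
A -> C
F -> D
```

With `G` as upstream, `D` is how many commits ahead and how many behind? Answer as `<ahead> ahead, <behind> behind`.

4 ahead, 0 behind

Reachable from D: {A, B, C, D, E, G, H, K, L, M, N, O, P}.
Reachable from G: {A, B, C, E, G, H, K, L, M}.
Only in D's history (ahead): {D, N, O, P} — 4.
Only in G's history (behind): {} — 0.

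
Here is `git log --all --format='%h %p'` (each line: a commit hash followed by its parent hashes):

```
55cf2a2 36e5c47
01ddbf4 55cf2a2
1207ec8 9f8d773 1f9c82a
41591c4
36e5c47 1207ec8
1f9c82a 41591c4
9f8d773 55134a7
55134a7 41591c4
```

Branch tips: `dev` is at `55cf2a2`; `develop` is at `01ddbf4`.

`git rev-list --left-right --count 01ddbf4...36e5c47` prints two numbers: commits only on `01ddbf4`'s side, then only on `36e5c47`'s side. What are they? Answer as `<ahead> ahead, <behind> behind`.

Reachable from 01ddbf4: {01ddbf4, 1207ec8, 1f9c82a, 36e5c47, 41591c4, 55134a7, 55cf2a2, 9f8d773}.
Reachable from 36e5c47: {1207ec8, 1f9c82a, 36e5c47, 41591c4, 55134a7, 9f8d773}.
Only in 01ddbf4's history (ahead): {01ddbf4, 55cf2a2} — 2.
Only in 36e5c47's history (behind): {} — 0.

2 ahead, 0 behind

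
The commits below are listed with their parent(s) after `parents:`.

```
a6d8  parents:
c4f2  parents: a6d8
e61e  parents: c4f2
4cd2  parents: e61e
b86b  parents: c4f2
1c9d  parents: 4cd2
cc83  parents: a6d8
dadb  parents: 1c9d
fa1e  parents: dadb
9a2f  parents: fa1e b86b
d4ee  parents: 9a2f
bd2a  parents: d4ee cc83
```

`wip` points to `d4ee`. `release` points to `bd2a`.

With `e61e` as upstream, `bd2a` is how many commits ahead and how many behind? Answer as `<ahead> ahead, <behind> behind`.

Reachable from bd2a: {1c9d, 4cd2, 9a2f, a6d8, b86b, bd2a, c4f2, cc83, d4ee, dadb, e61e, fa1e}.
Reachable from e61e: {a6d8, c4f2, e61e}.
Only in bd2a's history (ahead): {1c9d, 4cd2, 9a2f, b86b, bd2a, cc83, d4ee, dadb, fa1e} — 9.
Only in e61e's history (behind): {} — 0.

9 ahead, 0 behind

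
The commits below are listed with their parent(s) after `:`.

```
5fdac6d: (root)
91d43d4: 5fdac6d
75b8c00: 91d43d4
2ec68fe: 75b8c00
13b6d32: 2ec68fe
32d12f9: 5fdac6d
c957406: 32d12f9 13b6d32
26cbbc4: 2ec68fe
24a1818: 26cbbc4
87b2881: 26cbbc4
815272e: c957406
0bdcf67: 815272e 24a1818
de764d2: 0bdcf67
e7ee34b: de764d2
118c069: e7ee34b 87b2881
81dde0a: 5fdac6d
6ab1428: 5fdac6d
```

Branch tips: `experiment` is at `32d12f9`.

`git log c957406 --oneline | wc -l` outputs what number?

Walking parent pointers from c957406: reachable set = {13b6d32, 2ec68fe, 32d12f9, 5fdac6d, 75b8c00, 91d43d4, c957406}.
That is 7 commits.

7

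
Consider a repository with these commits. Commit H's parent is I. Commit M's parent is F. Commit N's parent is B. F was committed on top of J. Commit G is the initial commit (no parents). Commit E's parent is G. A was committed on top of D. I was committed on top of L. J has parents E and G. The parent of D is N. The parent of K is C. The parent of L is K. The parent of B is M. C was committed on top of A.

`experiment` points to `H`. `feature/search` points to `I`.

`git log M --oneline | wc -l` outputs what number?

5

Walking parent pointers from M: reachable set = {E, F, G, J, M}.
That is 5 commits.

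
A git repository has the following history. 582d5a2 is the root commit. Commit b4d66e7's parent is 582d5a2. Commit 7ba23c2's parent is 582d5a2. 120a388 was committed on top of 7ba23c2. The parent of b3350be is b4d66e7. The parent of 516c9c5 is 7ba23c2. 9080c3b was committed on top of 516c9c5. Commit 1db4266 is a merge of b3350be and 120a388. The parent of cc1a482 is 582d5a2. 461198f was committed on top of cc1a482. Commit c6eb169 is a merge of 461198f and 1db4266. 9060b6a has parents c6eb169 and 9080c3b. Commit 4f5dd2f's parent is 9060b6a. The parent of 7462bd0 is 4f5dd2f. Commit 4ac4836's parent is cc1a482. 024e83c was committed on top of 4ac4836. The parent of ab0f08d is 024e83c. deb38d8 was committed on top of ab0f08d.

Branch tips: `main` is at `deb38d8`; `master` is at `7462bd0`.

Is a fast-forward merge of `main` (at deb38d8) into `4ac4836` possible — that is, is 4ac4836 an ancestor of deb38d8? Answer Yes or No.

A fast-forward from 4ac4836 to deb38d8 is possible iff 4ac4836 is an ancestor of deb38d8.
Ancestors of deb38d8: {024e83c, 4ac4836, 582d5a2, ab0f08d, cc1a482, deb38d8}.
4ac4836 is among them, so fast-forward is possible.

Yes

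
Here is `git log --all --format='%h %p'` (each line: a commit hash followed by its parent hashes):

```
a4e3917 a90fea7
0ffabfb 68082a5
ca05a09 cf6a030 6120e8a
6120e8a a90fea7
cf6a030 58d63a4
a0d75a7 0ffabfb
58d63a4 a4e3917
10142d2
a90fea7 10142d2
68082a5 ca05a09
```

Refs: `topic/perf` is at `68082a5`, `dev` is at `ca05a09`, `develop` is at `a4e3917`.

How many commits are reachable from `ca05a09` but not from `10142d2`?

6

Reachable from ca05a09: {10142d2, 58d63a4, 6120e8a, a4e3917, a90fea7, ca05a09, cf6a030}.
Reachable from 10142d2: {10142d2}.
In ca05a09's history but not 10142d2's: {58d63a4, 6120e8a, a4e3917, a90fea7, ca05a09, cf6a030} — 6 commits.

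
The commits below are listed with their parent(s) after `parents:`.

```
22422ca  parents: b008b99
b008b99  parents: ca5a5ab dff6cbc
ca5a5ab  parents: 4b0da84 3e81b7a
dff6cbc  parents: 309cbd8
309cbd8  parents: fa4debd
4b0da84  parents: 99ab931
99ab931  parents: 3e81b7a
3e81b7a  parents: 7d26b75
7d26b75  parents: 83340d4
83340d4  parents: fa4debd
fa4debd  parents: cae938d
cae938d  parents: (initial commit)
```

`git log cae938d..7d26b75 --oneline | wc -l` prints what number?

3

Reachable from 7d26b75: {7d26b75, 83340d4, cae938d, fa4debd}.
Reachable from cae938d: {cae938d}.
In 7d26b75's history but not cae938d's: {7d26b75, 83340d4, fa4debd} — 3 commits.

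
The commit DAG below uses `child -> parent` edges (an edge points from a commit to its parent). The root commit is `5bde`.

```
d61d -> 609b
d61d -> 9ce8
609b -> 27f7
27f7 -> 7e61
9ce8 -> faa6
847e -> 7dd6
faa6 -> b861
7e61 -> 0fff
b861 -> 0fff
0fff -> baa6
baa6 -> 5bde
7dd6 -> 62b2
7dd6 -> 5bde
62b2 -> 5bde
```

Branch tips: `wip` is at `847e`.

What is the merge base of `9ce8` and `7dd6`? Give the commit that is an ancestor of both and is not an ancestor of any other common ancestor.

5bde

Ancestors of 9ce8: {0fff, 5bde, 9ce8, b861, baa6, faa6}.
Ancestors of 7dd6: {5bde, 62b2, 7dd6}.
Common ancestors: {5bde}.
The only common ancestor is 5bde, so it is the merge base.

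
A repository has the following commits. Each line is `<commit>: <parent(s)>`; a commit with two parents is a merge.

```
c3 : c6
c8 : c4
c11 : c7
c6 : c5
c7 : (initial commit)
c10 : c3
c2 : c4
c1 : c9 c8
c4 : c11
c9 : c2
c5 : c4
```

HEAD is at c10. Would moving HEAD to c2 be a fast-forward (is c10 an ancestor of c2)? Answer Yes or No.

A fast-forward from c10 to c2 is possible iff c10 is an ancestor of c2.
Ancestors of c2: {c11, c2, c4, c7}.
c10 is not among them, so fast-forward is not possible.

No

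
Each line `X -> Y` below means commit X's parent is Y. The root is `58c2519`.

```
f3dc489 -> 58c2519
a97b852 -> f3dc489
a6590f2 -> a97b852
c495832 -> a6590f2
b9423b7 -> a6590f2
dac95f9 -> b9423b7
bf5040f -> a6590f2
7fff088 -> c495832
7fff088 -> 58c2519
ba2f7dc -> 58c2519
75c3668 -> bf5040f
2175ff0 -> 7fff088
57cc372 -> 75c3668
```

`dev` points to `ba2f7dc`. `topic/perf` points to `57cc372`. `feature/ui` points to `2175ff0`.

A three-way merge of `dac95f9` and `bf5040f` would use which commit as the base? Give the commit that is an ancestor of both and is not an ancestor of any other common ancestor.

Ancestors of dac95f9: {58c2519, a6590f2, a97b852, b9423b7, dac95f9, f3dc489}.
Ancestors of bf5040f: {58c2519, a6590f2, a97b852, bf5040f, f3dc489}.
Common ancestors: {58c2519, a6590f2, a97b852, f3dc489}.
Among these, a6590f2 is not an ancestor of any other common ancestor — it is the merge base.

a6590f2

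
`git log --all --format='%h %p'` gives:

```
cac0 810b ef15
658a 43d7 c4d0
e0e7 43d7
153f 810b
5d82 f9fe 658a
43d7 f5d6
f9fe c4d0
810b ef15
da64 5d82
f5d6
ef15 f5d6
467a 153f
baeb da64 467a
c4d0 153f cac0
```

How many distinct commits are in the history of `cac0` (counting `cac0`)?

4

Walking parent pointers from cac0: reachable set = {810b, cac0, ef15, f5d6}.
That is 4 commits.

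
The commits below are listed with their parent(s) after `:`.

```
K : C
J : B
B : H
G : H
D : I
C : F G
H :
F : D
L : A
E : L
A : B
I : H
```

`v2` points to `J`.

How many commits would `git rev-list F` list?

Walking parent pointers from F: reachable set = {D, F, H, I}.
That is 4 commits.

4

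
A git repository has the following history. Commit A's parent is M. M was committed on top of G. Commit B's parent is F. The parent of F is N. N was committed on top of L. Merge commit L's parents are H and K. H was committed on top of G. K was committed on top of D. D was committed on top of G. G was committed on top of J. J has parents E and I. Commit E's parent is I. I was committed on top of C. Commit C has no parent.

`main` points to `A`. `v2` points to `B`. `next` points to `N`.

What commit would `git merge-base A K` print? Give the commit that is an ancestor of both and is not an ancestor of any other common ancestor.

Ancestors of A: {A, C, E, G, I, J, M}.
Ancestors of K: {C, D, E, G, I, J, K}.
Common ancestors: {C, E, G, I, J}.
Among these, G is not an ancestor of any other common ancestor — it is the merge base.

G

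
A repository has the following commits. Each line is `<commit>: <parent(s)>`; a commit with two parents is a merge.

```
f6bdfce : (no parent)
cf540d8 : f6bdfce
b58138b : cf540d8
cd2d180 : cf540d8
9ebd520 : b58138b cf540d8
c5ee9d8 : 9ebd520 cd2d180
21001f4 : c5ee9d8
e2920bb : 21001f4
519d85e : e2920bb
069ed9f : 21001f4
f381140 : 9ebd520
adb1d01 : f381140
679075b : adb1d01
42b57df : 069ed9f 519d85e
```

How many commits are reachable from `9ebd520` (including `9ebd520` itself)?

Walking parent pointers from 9ebd520: reachable set = {9ebd520, b58138b, cf540d8, f6bdfce}.
That is 4 commits.

4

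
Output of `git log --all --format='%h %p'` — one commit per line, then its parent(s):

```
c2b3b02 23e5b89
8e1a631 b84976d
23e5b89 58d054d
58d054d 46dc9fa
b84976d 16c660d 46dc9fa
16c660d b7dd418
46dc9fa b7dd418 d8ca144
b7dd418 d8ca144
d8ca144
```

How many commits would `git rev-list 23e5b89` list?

5

Walking parent pointers from 23e5b89: reachable set = {23e5b89, 46dc9fa, 58d054d, b7dd418, d8ca144}.
That is 5 commits.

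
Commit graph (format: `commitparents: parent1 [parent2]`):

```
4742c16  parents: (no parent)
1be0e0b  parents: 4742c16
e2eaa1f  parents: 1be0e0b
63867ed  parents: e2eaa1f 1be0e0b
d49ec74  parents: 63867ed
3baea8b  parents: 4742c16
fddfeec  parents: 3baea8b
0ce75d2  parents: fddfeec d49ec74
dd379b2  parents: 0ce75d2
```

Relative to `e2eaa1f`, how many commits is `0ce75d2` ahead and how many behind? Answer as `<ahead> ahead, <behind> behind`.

Reachable from 0ce75d2: {0ce75d2, 1be0e0b, 3baea8b, 4742c16, 63867ed, d49ec74, e2eaa1f, fddfeec}.
Reachable from e2eaa1f: {1be0e0b, 4742c16, e2eaa1f}.
Only in 0ce75d2's history (ahead): {0ce75d2, 3baea8b, 63867ed, d49ec74, fddfeec} — 5.
Only in e2eaa1f's history (behind): {} — 0.

5 ahead, 0 behind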